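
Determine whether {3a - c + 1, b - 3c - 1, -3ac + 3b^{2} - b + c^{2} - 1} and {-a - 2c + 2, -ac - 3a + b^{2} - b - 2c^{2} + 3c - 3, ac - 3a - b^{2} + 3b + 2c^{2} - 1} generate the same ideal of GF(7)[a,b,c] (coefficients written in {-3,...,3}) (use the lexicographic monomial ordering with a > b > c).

Yes, the ideals are equal.

Since reduced Gröbner bases are canonical representatives of ideals under a given ordering, it suffices to compute and compare them.
Buchberger on the first generating set:
f_1 = 3a - c + 1, LT = a.
f_2 = b - 3c - 1, LT = b.
f_3 = -3ac + 3b^{2} - b + c^{2} - 1, LT = ac.

S(f_1,f_3): lcm = ac. S = b^{2} + 2b - 2c + 2.
  leading term b^{2}: subtract (b)·f_2 from b^{2} + 2b - 2c + 2 → 3bc + 3b - 2c + 2
  leading term bc: subtract (3c)·f_2 from 3bc + 3b - 2c + 2 → 3b + 2c^{2} + c + 2
  leading term b: subtract (3)·f_2 from 3b + 2c^{2} + c + 2 → 2c^{2} + 3c - 2
  leading term c^{2}: no divisor's leading term divides it; move 2c^{2} to the remainder.
  leading term c: no divisor's leading term divides it; move 3c to the remainder.
  leading term 1: no divisor's leading term divides it; move -2 to the remainder.
  remainder 2c^{2} + 3c - 2 ≠ 0; add g_4 = 2c^{2} + 3c - 2 to the basis.

The other S-polynomials (S(f_1,f_2), S(f_2,f_3), S(f_1,g_4), S(f_2,g_4), S(f_3,g_4)) all reduce to 0 modulo the current basis, so we have a Gröbner basis.
Inter-reduce: drop elements whose leading term is divisible by another's, tail-reduce, and make monic.
Reduced Gröbner basis: {a + 2c - 2, b - 3c - 1, c^{2} - 2c - 1}.

Buchberger on the second generating set:
h_1 = -a - 2c + 2, LT = a.
h_2 = -ac - 3a + b^{2} - b - 2c^{2} + 3c - 3, LT = ac.
h_3 = ac - 3a - b^{2} + 3b + 2c^{2} - 1, LT = ac.

S(h_1,h_2): lcm = ac. S = -3a + b^{2} - b + c - 3.
  leading term a: subtract (3)·h_1 from -3a + b^{2} - b + c - 3 → b^{2} - b - 2
  leading term b^{2}: no divisor's leading term divides it; move b^{2} to the remainder.
  leading term b: no divisor's leading term divides it; move -b to the remainder.
  leading term 1: no divisor's leading term divides it; move -2 to the remainder.
  remainder b^{2} - b - 2 ≠ 0; add k_4 = b^{2} - b - 2 to the basis.

S(h_1,h_3): lcm = ac. S = 3a + b^{2} - 3b - 2c + 1.
  leading term a: subtract (-3)·h_1 from 3a + b^{2} - 3b - 2c + 1 → b^{2} - 3b - c
  leading term b^{2}: subtract (1)·k_4 from b^{2} - 3b - c → -2b - c + 2
  leading term b: no divisor's leading term divides it; move -2b to the remainder.
  leading term c: no divisor's leading term divides it; move -c to the remainder.
  leading term 1: no divisor's leading term divides it; move 2 to the remainder.
  remainder -2b - c + 2 ≠ 0; add k_5 = -2b - c + 2 to the basis.

S(k_4,k_5): lcm = b^{2}. S = 3bc - 2.
  leading term bc: subtract (2c)·k_5 from 3bc - 2 → 2c^{2} + 3c - 2
  leading term c^{2}: no divisor's leading term divides it; move 2c^{2} to the remainder.
  leading term c: no divisor's leading term divides it; move 3c to the remainder.
  leading term 1: no divisor's leading term divides it; move -2 to the remainder.
  remainder 2c^{2} + 3c - 2 ≠ 0; add k_6 = 2c^{2} + 3c - 2 to the basis.

The other S-polynomials (S(h_2,h_3), S(h_1,k_4), S(h_2,k_4), S(h_3,k_4), S(h_1,k_5), S(h_2,k_5), S(h_3,k_5), S(h_1,k_6), S(h_2,k_6), S(h_3,k_6), S(k_4,k_6), S(k_5,k_6)) all reduce to 0 modulo the current basis, so we have a Gröbner basis.
Inter-reduce: drop elements whose leading term is divisible by another's, tail-reduce, and make monic.
Reduced Gröbner basis: {a + 2c - 2, b - 3c - 1, c^{2} - 2c - 1}.

Same reduced basis, so the two generating sets span the same ideal.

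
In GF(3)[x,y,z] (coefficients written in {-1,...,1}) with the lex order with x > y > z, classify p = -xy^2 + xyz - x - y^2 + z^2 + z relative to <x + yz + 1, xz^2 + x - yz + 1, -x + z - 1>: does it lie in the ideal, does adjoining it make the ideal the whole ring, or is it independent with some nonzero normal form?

First compute the reduced Gröbner basis of I by Buchberger's algorithm.
f_1 = x + yz + 1, LT = x.
f_2 = xz^2 + x - yz + 1, LT = xz^2.
f_3 = -x + z - 1, LT = x.

S(f_1,f_2): lcm = xz^2. S = -x + yz^3 + yz + z^2 - 1.
  leading term x: subtract (-1)·f_1 from -x + yz^3 + yz + z^2 - 1 → yz^3 - yz + z^2
  leading term yz^3: no divisor's leading term divides it; move yz^3 to the remainder.
  leading term yz: no divisor's leading term divides it; move -yz to the remainder.
  leading term z^2: no divisor's leading term divides it; move z^2 to the remainder.
  remainder yz^3 - yz + z^2 ≠ 0; add h_4 = yz^3 - yz + z^2 to the basis.

S(f_1,f_3): lcm = x. S = yz + z.
  leading term yz: no divisor's leading term divides it; move yz to the remainder.
  leading term z: no divisor's leading term divides it; move z to the remainder.
  remainder yz + z ≠ 0; add h_5 = yz + z to the basis.

S(f_2,f_3): lcm = xz^2. S = x - yz + z^3 - z^2 + 1.
  leading term x: subtract (1)·f_1 from x - yz + z^3 - z^2 + 1 → yz + z^3 - z^2
  leading term yz: subtract (1)·h_5 from yz + z^3 - z^2 → z^3 - z^2 - z
  leading term z^3: no divisor's leading term divides it; move z^3 to the remainder.
  leading term z^2: no divisor's leading term divides it; move -z^2 to the remainder.
  leading term z: no divisor's leading term divides it; move -z to the remainder.
  remainder z^3 - z^2 - z ≠ 0; add h_6 = z^3 - z^2 - z to the basis.

The other S-polynomials (S(f_1,h_4), S(f_2,h_4), S(f_3,h_4), S(f_1,h_5), S(f_2,h_5), S(f_3,h_5), S(h_4,h_5), S(f_1,h_6), S(f_2,h_6), S(f_3,h_6), S(h_4,h_6), S(h_5,h_6)) all reduce to 0 modulo the current basis, so we have a Gröbner basis.
Inter-reduce: drop elements whose leading term is divisible by another's, tail-reduce, and make monic.
Reduced Gröbner basis: {x - z + 1, yz + z, z^3 - z^2 - z}.
Label its elements g_1 = x - z + 1, g_2 = yz + z, g_3 = z^3 - z^2 - z.

Reduce p = -xy^2 + xyz - x - y^2 + z^2 + z modulo G:
  leading term xy^2: subtract (-y^2)·g_1 from -xy^2 + xyz - x - y^2 + z^2 + z → xyz - x - y^2z + z^2 + z
  leading term xyz: subtract (yz)·g_1 from xyz - x - y^2z + z^2 + z → -x - y^2z + yz^2 - yz + z^2 + z
  leading term x: subtract (-1)·g_1 from -x - y^2z + yz^2 - yz + z^2 + z → -y^2z + yz^2 - yz + z^2 + 1
  leading term y^2z: subtract (-y)·g_2 from -y^2z + yz^2 - yz + z^2 + 1 → yz^2 + z^2 + 1
  leading term yz^2: subtract (z)·g_2 from yz^2 + z^2 + 1 → 1
  leading term 1: no divisor's leading term divides it; move 1 to the remainder.
  normal form = 1.
The normal form is nonzero, so p ∉ I. Since p minus its normal form lies in I, I + (p) = I + (r) where r = 1; decide whether this ideal is the whole ring.
Here r = 1 is a nonzero constant, hence a unit: 1 ∈ I + (p), the Gröbner basis of I + (p) is {1}, and the enlarged system has no common solution — adjoining p is inconsistent.

Adjoining -xy^2 + xyz - x - y^2 + z^2 + z makes the ideal the whole ring: the system is inconsistent.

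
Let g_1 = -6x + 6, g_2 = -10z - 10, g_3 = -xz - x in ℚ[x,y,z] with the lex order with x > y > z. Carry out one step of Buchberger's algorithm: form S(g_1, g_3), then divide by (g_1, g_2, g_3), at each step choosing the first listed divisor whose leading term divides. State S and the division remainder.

lcm(LM(g_1), LM(g_3)) = xz.
S = (lcm/LT(g_1))·g_1 − (lcm/LT(g_3))·g_3 = -x - z.
Reduce S modulo (g_1, g_2, g_3) in that order:
  leading term x: subtract (⅙)·g_1 from -x - z → -z - 1
  leading term z: subtract (1/10)·g_2 from -z - 1 → 0
The remainder is 0, so this S-polynomial contributes no new basis element.
This is the inner loop of Buchberger's algorithm — each nonzero remainder becomes a new basis element.

S(g_1, g_3) = -x - z; remainder on division = 0.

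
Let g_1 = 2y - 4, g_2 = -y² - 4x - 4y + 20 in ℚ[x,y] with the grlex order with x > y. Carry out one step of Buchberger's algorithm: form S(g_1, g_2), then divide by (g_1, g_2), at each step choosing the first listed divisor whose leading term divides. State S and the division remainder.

S(g_1, g_2) = -4x - 6y + 20; remainder on division = -4x + 8.

lcm(LM(g_1), LM(g_2)) = y².
S = (lcm/LT(g_1))·g_1 − (lcm/LT(g_2))·g_2 = -4x - 6y + 20.
Reduce S modulo (g_1, g_2) in that order:
  leading term x: no divisor's leading term divides it; move -4x to the remainder.
  leading term y: subtract (-3)·g_1 from -6y + 20 → 8
  leading term 1: no divisor's leading term divides it; move 8 to the remainder.
The remainder -4x + 8 is nonzero, so it would be added as the next basis element.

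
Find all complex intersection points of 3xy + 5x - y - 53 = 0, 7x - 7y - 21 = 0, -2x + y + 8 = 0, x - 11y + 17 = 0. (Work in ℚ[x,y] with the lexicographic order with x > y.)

Compute a lex Gröbner basis by Buchberger's algorithm.
f_1 = 3xy + 5x - y - 53, LT = xy.
f_2 = 7x - 7y - 21, LT = x.
f_3 = -2x + y + 8, LT = x.
f_4 = x - 11y + 17, LT = x.

S(f_1,f_2): lcm = xy. S = 5/3x + y² + 8/3y - 53/3.
  leading term x: subtract (5/21)·f_2 from 5/3x + y² + 8/3y - 53/3 → y² + 13/3y - 38/3
  leading term y²: no divisor's leading term divides it; move y² to the remainder.
  leading term y: no divisor's leading term divides it; move 13/3y to the remainder.
  leading term 1: no divisor's leading term divides it; move -38/3 to the remainder.
  remainder y² + 13/3y - 38/3 ≠ 0; add h_5 = y² + 13/3y - 38/3 to the basis.

S(f_1,f_3): lcm = xy. S = 5/3x + ½y² + 11/3y - 53/3.
  leading term x: subtract (5/21)·f_2 from 5/3x + ½y² + 11/3y - 53/3 → ½y² + 16/3y - 38/3
  leading term y²: subtract (½)·h_5 from ½y² + 16/3y - 38/3 → 19/6y - 19/3
  leading term y: no divisor's leading term divides it; move 19/6y to the remainder.
  leading term 1: no divisor's leading term divides it; move -19/3 to the remainder.
  remainder 19/6y - 19/3 ≠ 0; add h_6 = 19/6y - 19/3 to the basis.

S(f_1,f_4): lcm = xy. S = 5/3x + 11y² - 52/3y - 53/3.
  leading term x: subtract (5/21)·f_2 from 5/3x + 11y² - 52/3y - 53/3 → 11y² - 47/3y - 38/3
  leading term y²: subtract (11)·h_5 from 11y² - 47/3y - 38/3 → -190/3y + 380/3
  leading term y: subtract (-20)·h_6 from -190/3y + 380/3 → 0
  remainder 0.

S(f_2,f_3): lcm = x. S = -½y + 1.
  leading term y: subtract (-3/19)·h_6 from -½y + 1 → 0
  remainder 0.

S(f_2,f_4): lcm = x. S = 10y - 20.
  leading term y: subtract (60/19)·h_6 from 10y - 20 → 0
  remainder 0.

S(f_3,f_4): lcm = x. S = 21/2y - 21.
  leading term y: subtract (63/19)·h_6 from 21/2y - 21 → 0
  remainder 0.

S(f_1,h_5): lcm = xy². S = -8/3xy + 38/3x - ⅓y² - 53/3y.
  leading term xy: subtract (-8/9)·f_1 from -8/3xy + 38/3x - ⅓y² - 53/3y → 154/9x - ⅓y² - 167/9y - 424/9
  leading term x: subtract (22/9)·f_2 from 154/9x - ⅓y² - 167/9y - 424/9 → -⅓y² - 13/9y + 38/9
  leading term y²: subtract (-⅓)·h_5 from -⅓y² - 13/9y + 38/9 → 0
  remainder 0.

S(f_2,h_5): leading monomials are coprime, so the S-polynomial reduces to 0 (Buchberger's first criterion).
S(f_3,h_5): leading monomials are coprime, so the S-polynomial reduces to 0 (Buchberger's first criterion).
S(f_4,h_5): leading monomials are coprime, so the S-polynomial reduces to 0 (Buchberger's first criterion).
S(f_1,h_6): lcm = xy. S = 11/3x - ⅓y - 53/3.
  leading term x: subtract (11/21)·f_2 from 11/3x - ⅓y - 53/3 → 10/3y - 20/3
  leading term y: subtract (20/19)·h_6 from 10/3y - 20/3 → 0
  remainder 0.

S(f_2,h_6): leading monomials are coprime, so the S-polynomial reduces to 0 (Buchberger's first criterion).
S(f_3,h_6): leading monomials are coprime, so the S-polynomial reduces to 0 (Buchberger's first criterion).
S(f_4,h_6): leading monomials are coprime, so the S-polynomial reduces to 0 (Buchberger's first criterion).
S(h_5,h_6): lcm = y². S = 19/3y - 38/3.
  leading term y: subtract (2)·h_6 from 19/3y - 38/3 → 0
  remainder 0.

Every S-polynomial of the final basis reduces to 0, so we have a Gröbner basis.
Inter-reduce: drop elements whose leading term is divisible by another's, tail-reduce, and make monic.
Reduced Gröbner basis: {x - 5, y - 2}.

The lex basis is triangular: the last element involves only y. Solving y - 2 = 0 gives y ∈ {2}; substituting each value into the earlier elements determines the remaining variables.
  y = 2: the earlier basis element becomes x - 5 = 0, giving x = 5 — point (5, 2).

{(5, 2)}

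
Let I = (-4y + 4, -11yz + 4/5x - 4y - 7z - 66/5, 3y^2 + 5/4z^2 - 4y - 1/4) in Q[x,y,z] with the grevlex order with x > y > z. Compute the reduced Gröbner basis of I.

This is the nonlinear analogue of row-reducing a linear system.

f_1 = -4y + 4, LT = y.
f_2 = -11yz + 4/5x - 4y - 7z - 66/5, LT = yz.
f_3 = 3y^2 + 5/4z^2 - 4y - 1/4, LT = y^2.

S(f_1,f_2): lcm = yz. S = 4/55x - 4/11y - 18/11z - 6/5.
  reduce S modulo (f_1, f_2, f_3):
  remainder 4/55x - 18/11z - 86/55 ≠ 0; add g_4 = 4/55x - 18/11z - 86/55 to the basis.

S(f_1,f_3): lcm = y^2. S = -5/12z^2 + 1/3y + 1/12.
  reduce S modulo (f_1, f_2, f_3, g_4):
  remainder -5/12z^2 + 5/12 ≠ 0; add g_5 = -5/12z^2 + 5/12 to the basis.

The other S-polynomials (S(f_2,f_3), S(f_1,g_4), S(f_2,g_4), S(f_3,g_4), S(f_1,g_5), S(f_2,g_5), S(f_3,g_5), S(g_4,g_5)) all reduce to 0 modulo the current basis, so we have a Gröbner basis.
Inter-reduce: drop elements whose leading term is divisible by another's, tail-reduce, and make monic.

G = {z^2 - 1, x - 45/2z - 43/2, y - 1}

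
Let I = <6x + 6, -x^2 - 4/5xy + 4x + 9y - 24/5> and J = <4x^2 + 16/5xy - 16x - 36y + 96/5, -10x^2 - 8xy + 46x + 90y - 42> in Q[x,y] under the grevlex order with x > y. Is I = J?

Yes, the ideals are equal.

Equality of ideals is decidable: compute both reduced Gröbner bases (unique for the ordering) and check whether they agree.
Buchberger on the first generating set:
f_1 = 6x + 6, LT = x.
f_2 = -x^2 - 4/5xy + 4x + 9y - 24/5, LT = x^2.

S(f_1,f_2): lcm = x^2. S = -4/5xy + 5x + 9y - 24/5.
  leading term xy: subtract (-2/15y)·f_1 from -4/5xy + 5x + 9y - 24/5 → 5x + 49/5y - 24/5
  leading term x: subtract (5/6)·f_1 from 5x + 49/5y - 24/5 → 49/5y - 49/5
  leading term y: no divisor's leading term divides it; move 49/5y to the remainder.
  leading term 1: no divisor's leading term divides it; move -49/5 to the remainder.
  remainder 49/5y - 49/5 ≠ 0; add g_3 = 49/5y - 49/5 to the basis.

The other S-polynomials (S(f_1,g_3), S(f_2,g_3)) all reduce to 0 modulo the current basis, so we have a Gröbner basis.
Inter-reduce: drop elements whose leading term is divisible by another's, tail-reduce, and make monic.
Reduced Gröbner basis: {x + 1, y - 1}.

Buchberger on the second generating set:
h_1 = 4x^2 + 16/5xy - 16x - 36y + 96/5, LT = x^2.
h_2 = -10x^2 - 8xy + 46x + 90y - 42, LT = x^2.

S(h_1,h_2): lcm = x^2. S = 3/5x + 3/5.
  leading term x: no divisor's leading term divides it; move 3/5x to the remainder.
  leading term 1: no divisor's leading term divides it; move 3/5 to the remainder.
  remainder 3/5x + 3/5 ≠ 0; add k_3 = 3/5x + 3/5 to the basis.

S(h_1,k_3): lcm = x^2. S = 4/5xy - 5x - 9y + 24/5.
  leading term xy: subtract (4/3y)·k_3 from 4/5xy - 5x - 9y + 24/5 → -5x - 49/5y + 24/5
  leading term x: subtract (-25/3)·k_3 from -5x - 49/5y + 24/5 → -49/5y + 49/5
  leading term y: no divisor's leading term divides it; move -49/5y to the remainder.
  leading term 1: no divisor's leading term divides it; move 49/5 to the remainder.
  remainder -49/5y + 49/5 ≠ 0; add k_4 = -49/5y + 49/5 to the basis.

The other S-polynomials (S(h_2,k_3), S(h_1,k_4), S(h_2,k_4), S(k_3,k_4)) all reduce to 0 modulo the current basis, so we have a Gröbner basis.
Inter-reduce: drop elements whose leading term is divisible by another's, tail-reduce, and make monic.
Reduced Gröbner basis: {x + 1, y - 1}.

These coincide, so the ideals are equal.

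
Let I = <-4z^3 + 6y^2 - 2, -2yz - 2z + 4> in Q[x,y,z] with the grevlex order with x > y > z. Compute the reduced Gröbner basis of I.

f_1 = -4z^3 + 6y^2 - 2, LT = z^3.
f_2 = -2yz - 2z + 4, LT = yz.

S(f_1,f_2): lcm = yz^3. S = -3/2y^3 - z^3 + 2z^2 + 1/2y.
  leading term y^3: no divisor's leading term divides it; move -3/2y^3 to the remainder.
  leading term z^3: subtract (1/4)·f_1 from -z^3 + 2z^2 + 1/2y → -3/2y^2 + 2z^2 + 1/2y + 1/2
  leading term y^2: no divisor's leading term divides it; move -3/2y^2 to the remainder.
  leading term z^2: no divisor's leading term divides it; move 2z^2 to the remainder.
  leading term y: no divisor's leading term divides it; move 1/2y to the remainder.
  leading term 1: no divisor's leading term divides it; move 1/2 to the remainder.
  remainder -3/2y^3 - 3/2y^2 + 2z^2 + 1/2y + 1/2 ≠ 0; add g_3 = -3/2y^3 - 3/2y^2 + 2z^2 + 1/2y + 1/2 to the basis.

The other S-polynomials (S(f_1,g_3), S(f_2,g_3)) all reduce to 0 modulo the current basis, so we have a Gröbner basis.

G = {y^3 + y^2 - 4/3z^2 - 1/3y - 1/3, z^3 - 3/2y^2 + 1/2, yz + z - 2}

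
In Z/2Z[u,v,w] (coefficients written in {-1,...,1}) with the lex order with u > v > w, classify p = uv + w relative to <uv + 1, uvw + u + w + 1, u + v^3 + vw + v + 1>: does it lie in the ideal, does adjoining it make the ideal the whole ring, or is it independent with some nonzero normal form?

First compute the reduced Gröbner basis of I by Buchberger's algorithm.
f_1 = uv + 1, LT = uv.
f_2 = uvw + u + w + 1, LT = uvw.
f_3 = u + v^3 + vw + v + 1, LT = u.

S(f_1,f_2): lcm = uvw. S = u + 1.
  reduce S modulo (f_1, f_2, f_3):
  remainder v^3 + vw + v ≠ 0; add h_4 = v^3 + vw + v to the basis.

S(f_1,f_3): lcm = uv. S = v^4 + v^2w + v^2 + v + 1.
  reduce S modulo (f_1, f_2, f_3, h_4):
  remainder v + 1 ≠ 0; add h_5 = v + 1 to the basis.

S(f_1,h_4): lcm = uv^3. S = uvw + uv + v^2.
  reduce S modulo (f_1, f_2, f_3, h_4, h_5):
  remainder w ≠ 0; add h_6 = w to the basis.

The other S-polynomials (S(f_2,f_3), S(f_2,h_4), S(f_3,h_4), S(f_1,h_5), S(f_2,h_5), S(f_3,h_5), S(h_4,h_5), S(f_1,h_6), S(f_2,h_6), S(f_3,h_6), S(h_4,h_6), S(h_5,h_6)) all reduce to 0 modulo the current basis, so we have a Gröbner basis.
Inter-reduce: drop elements whose leading term is divisible by another's, tail-reduce, and make monic.
Reduced Gröbner basis: {u + 1, v + 1, w}.
Label its elements g_1 = u + 1, g_2 = v + 1, g_3 = w.

Reduce p = uv + w modulo G:
  leading term uv: subtract (v)·g_1 from uv + w → v + w
  leading term v: subtract (1)·g_2 from v + w → w + 1
  leading term w: subtract (1)·g_3 from w + 1 → 1
  leading term 1: no divisor's leading term divides it; move 1 to the remainder.
  normal form = 1.
The normal form is nonzero, so p ∉ I. Since p minus its normal form lies in I, I + (p) = I + (r) where r = 1; decide whether this ideal is the whole ring.
Here r = 1 is a nonzero constant, hence a unit: 1 ∈ I + (p), the Gröbner basis of I + (p) is {1}, and the enlarged system has no common solution — adjoining p is inconsistent.

Adjoining uv + w makes the ideal the whole ring: the system is inconsistent.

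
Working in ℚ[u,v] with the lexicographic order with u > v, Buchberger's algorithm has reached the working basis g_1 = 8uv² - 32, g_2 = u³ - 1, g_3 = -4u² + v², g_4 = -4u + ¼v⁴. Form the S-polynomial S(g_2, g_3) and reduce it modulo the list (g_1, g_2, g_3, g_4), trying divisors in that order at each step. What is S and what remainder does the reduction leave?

S(g_2, g_3) = ¼uv² - 1; remainder on division = 0.

lcm(LM(g_2), LM(g_3)) = u³.
S = (lcm/LT(g_2))·g_2 − (lcm/LT(g_3))·g_3 = ¼uv² - 1.
Reduce S modulo (g_1, g_2, g_3, g_4) in that order:
  leading term uv²: subtract (1/32)·g_1 from ¼uv² - 1 → 0
The remainder is 0, so this S-polynomial contributes no new basis element.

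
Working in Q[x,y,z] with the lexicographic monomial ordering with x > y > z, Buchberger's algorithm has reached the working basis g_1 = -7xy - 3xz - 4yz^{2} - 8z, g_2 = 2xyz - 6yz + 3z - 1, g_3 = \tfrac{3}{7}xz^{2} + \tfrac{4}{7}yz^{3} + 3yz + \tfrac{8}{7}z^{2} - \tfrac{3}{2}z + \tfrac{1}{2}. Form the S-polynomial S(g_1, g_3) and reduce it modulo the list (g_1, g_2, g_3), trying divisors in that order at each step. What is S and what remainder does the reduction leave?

lcm(LM(g_1), LM(g_3)) = xyz^{2}.
S = (lcm/LT(g_1))·g_1 − (lcm/LT(g_3))·g_3 = \tfrac{3}{7}xz^{3} - \tfrac{4}{3}y^{2}z^{3} - 7y^{2}z + \tfrac{4}{7}yz^{4} - \tfrac{8}{3}yz^{2} + \tfrac{7}{2}yz - \tfrac{7}{6}y + \tfrac{8}{7}z^{3}.
Reduce S modulo (g_1, g_2, g_3) in that order:
  leading term xz^{3}: subtract (z)·g_3 from \tfrac{3}{7}xz^{3} - \tfrac{4}{3}y^{2}z^{3} - 7y^{2}z + \tfrac{4}{7}yz^{4} - \tfrac{8}{3}yz^{2} + \tfrac{7}{2}yz - \tfrac{7}{6}y + \tfrac{8}{7}z^{3} → -\tfrac{4}{3}y^{2}z^{3} - 7y^{2}z - \tfrac{17}{3}yz^{2} + \tfrac{7}{2}yz - \tfrac{7}{6}y + \tfrac{3}{2}z^{2} - \tfrac{1}{2}z
  leading term y^{2}z^{3}: no divisor's leading term divides it; move -\tfrac{4}{3}y^{2}z^{3} to the remainder.
  leading term y^{2}z: no divisor's leading term divides it; move -7y^{2}z to the remainder.
  leading term yz^{2}: no divisor's leading term divides it; move -\tfrac{17}{3}yz^{2} to the remainder.
  leading term yz: no divisor's leading term divides it; move \tfrac{7}{2}yz to the remainder.
  leading term y: no divisor's leading term divides it; move -\tfrac{7}{6}y to the remainder.
  leading term z^{2}: no divisor's leading term divides it; move \tfrac{3}{2}z^{2} to the remainder.
  leading term z: no divisor's leading term divides it; move -\tfrac{1}{2}z to the remainder.
The remainder -\tfrac{4}{3}y^{2}z^{3} - 7y^{2}z - \tfrac{17}{3}yz^{2} + \tfrac{7}{2}yz - \tfrac{7}{6}y + \tfrac{3}{2}z^{2} - \tfrac{1}{2}z is nonzero, so it would be added as the next basis element.

S(g_1, g_3) = \tfrac{3}{7}xz^{3} - \tfrac{4}{3}y^{2}z^{3} - 7y^{2}z + \tfrac{4}{7}yz^{4} - \tfrac{8}{3}yz^{2} + \tfrac{7}{2}yz - \tfrac{7}{6}y + \tfrac{8}{7}z^{3}; remainder on division = -\tfrac{4}{3}y^{2}z^{3} - 7y^{2}z - \tfrac{17}{3}yz^{2} + \tfrac{7}{2}yz - \tfrac{7}{6}y + \tfrac{3}{2}z^{2} - \tfrac{1}{2}z.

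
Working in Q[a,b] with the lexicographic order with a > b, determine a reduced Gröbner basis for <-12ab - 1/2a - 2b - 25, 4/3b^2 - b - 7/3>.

f_1 = -12ab - 1/2a - 2b - 25, LT = ab.
f_2 = 4/3b^2 - b - 7/3, LT = b^2.

S(f_1,f_2): lcm = ab^2. S = 19/24ab + 7/4a + 1/6b^2 + 25/12b.
  leading term ab: subtract (-19/288)·f_1 from 19/24ab + 7/4a + 1/6b^2 + 25/12b → 989/576a + 1/6b^2 + 281/144b - 475/288
  leading term a: no divisor's leading term divides it; move 989/576a to the remainder.
  leading term b^2: subtract (1/8)·f_2 from 1/6b^2 + 281/144b - 475/288 → 299/144b - 391/288
  leading term b: no divisor's leading term divides it; move 299/144b to the remainder.
  leading term 1: no divisor's leading term divides it; move -391/288 to the remainder.
  remainder 989/576a + 299/144b - 391/288 ≠ 0; add g_3 = 989/576a + 299/144b - 391/288 to the basis.

S(f_1,g_3): lcm = ab. S = 1/24a - 52/43b^2 + 247/258b + 25/12.
  leading term a: subtract (24/989)·g_3 from 1/24a - 52/43b^2 + 247/258b + 25/12 → -52/43b^2 + 39/43b + 91/43
  leading term b^2: subtract (-39/43)·f_2 from -52/43b^2 + 39/43b + 91/43 → 0
  remainder 0.

S(f_2,g_3): leading monomials are coprime, so the S-polynomial reduces to 0 (Buchberger's first criterion).
Every S-polynomial of the final basis reduces to 0, so we have a Gröbner basis.
Inter-reduce: drop elements whose leading term is divisible by another's, tail-reduce, and make monic.

G = {a + 52/43b - 34/43, b^2 - 3/4b - 7/4}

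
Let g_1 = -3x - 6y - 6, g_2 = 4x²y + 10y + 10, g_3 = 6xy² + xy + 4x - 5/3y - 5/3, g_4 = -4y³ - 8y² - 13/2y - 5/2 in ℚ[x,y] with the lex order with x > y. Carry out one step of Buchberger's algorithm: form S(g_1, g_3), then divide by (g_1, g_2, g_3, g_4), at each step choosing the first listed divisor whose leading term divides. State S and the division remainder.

lcm(LM(g_1), LM(g_3)) = xy².
S = (lcm/LT(g_1))·g_1 − (lcm/LT(g_3))·g_3 = -⅙xy - ⅔x + 2y³ + 2y² + 5/18y + 5/18.
Reduce S modulo (g_1, g_2, g_3, g_4) in that order:
  leading term xy: subtract (1/18y)·g_1 from -⅙xy - ⅔x + 2y³ + 2y² + 5/18y + 5/18 → -⅔x + 2y³ + 7/3y² + 11/18y + 5/18
  leading term x: subtract (2/9)·g_1 from -⅔x + 2y³ + 7/3y² + 11/18y + 5/18 → 2y³ + 7/3y² + 35/18y + 29/18
  leading term y³: subtract (-½)·g_4 from 2y³ + 7/3y² + 35/18y + 29/18 → -5/3y² - 47/36y + 13/36
  leading term y²: no divisor's leading term divides it; move -5/3y² to the remainder.
  leading term y: no divisor's leading term divides it; move -47/36y to the remainder.
  leading term 1: no divisor's leading term divides it; move 13/36 to the remainder.
The remainder -5/3y² - 47/36y + 13/36 is nonzero, so it would be added as the next basis element.
An S-polynomial is built so that the two leading terms cancel; whether anything survives reduction is exactly the Gröbner-basis criterion.

S(g_1, g_3) = -⅙xy - ⅔x + 2y³ + 2y² + 5/18y + 5/18; remainder on division = -5/3y² - 47/36y + 13/36.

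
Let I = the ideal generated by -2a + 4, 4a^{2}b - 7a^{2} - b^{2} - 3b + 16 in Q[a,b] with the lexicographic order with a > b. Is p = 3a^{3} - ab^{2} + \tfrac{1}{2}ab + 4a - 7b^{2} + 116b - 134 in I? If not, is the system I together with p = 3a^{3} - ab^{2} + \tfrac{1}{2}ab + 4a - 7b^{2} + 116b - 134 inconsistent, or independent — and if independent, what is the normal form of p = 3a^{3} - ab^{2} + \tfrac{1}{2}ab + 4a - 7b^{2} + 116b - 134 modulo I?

Adjoining 3a^{3} - ab^{2} + \tfrac{1}{2}ab + 4a - 7b^{2} + 116b - 134 makes the ideal the whole ring: the system is inconsistent.

First compute the reduced Gröbner basis of I by Buchberger's algorithm.
f_1 = -2a + 4, LT = a.
f_2 = 4a^{2}b - 7a^{2} - b^{2} - 3b + 16, LT = a^{2}b.

S(f_1,f_2): lcm = a^{2}b. S = \tfrac{7}{4}a^{2} - 2ab + \tfrac{1}{4}b^{2} + \tfrac{3}{4}b - 4.
  leading term a^{2}: subtract (-\tfrac{7}{8}a)·f_1 from \tfrac{7}{4}a^{2} - 2ab + \tfrac{1}{4}b^{2} + \tfrac{3}{4}b - 4 → -2ab + \tfrac{7}{2}a + \tfrac{1}{4}b^{2} + \tfrac{3}{4}b - 4
  leading term ab: subtract (b)·f_1 from -2ab + \tfrac{7}{2}a + \tfrac{1}{4}b^{2} + \tfrac{3}{4}b - 4 → \tfrac{7}{2}a + \tfrac{1}{4}b^{2} - \tfrac{13}{4}b - 4
  leading term a: subtract (-\tfrac{7}{4})·f_1 from \tfrac{7}{2}a + \tfrac{1}{4}b^{2} - \tfrac{13}{4}b - 4 → \tfrac{1}{4}b^{2} - \tfrac{13}{4}b + 3
  leading term b^{2}: no divisor's leading term divides it; move \tfrac{1}{4}b^{2} to the remainder.
  leading term b: no divisor's leading term divides it; move -\tfrac{13}{4}b to the remainder.
  leading term 1: no divisor's leading term divides it; move 3 to the remainder.
  remainder \tfrac{1}{4}b^{2} - \tfrac{13}{4}b + 3 ≠ 0; add h_3 = \tfrac{1}{4}b^{2} - \tfrac{13}{4}b + 3 to the basis.

The other S-polynomials (S(f_1,h_3), S(f_2,h_3)) all reduce to 0 modulo the current basis, so we have a Gröbner basis.
Inter-reduce: drop elements whose leading term is divisible by another's, tail-reduce, and make monic.
Reduced Gröbner basis: {a - 2, b^{2} - 13b + 12}.
Label its elements g_1 = a - 2, g_2 = b^{2} - 13b + 12.

Reduce p = 3a^{3} - ab^{2} + \tfrac{1}{2}ab + 4a - 7b^{2} + 116b - 134 modulo G:
  leading term a^{3}: subtract (3a^{2})·g_1 from 3a^{3} - ab^{2} + \tfrac{1}{2}ab + 4a - 7b^{2} + 116b - 134 → 6a^{2} - ab^{2} + \tfrac{1}{2}ab + 4a - 7b^{2} + 116b - 134
  leading term a^{2}: subtract (6a)·g_1 from 6a^{2} - ab^{2} + \tfrac{1}{2}ab + 4a - 7b^{2} + 116b - 134 → -ab^{2} + \tfrac{1}{2}ab + 16a - 7b^{2} + 116b - 134
  leading term ab^{2}: subtract (-b^{2})·g_1 from -ab^{2} + \tfrac{1}{2}ab + 16a - 7b^{2} + 116b - 134 → \tfrac{1}{2}ab + 16a - 9b^{2} + 116b - 134
  leading term ab: subtract (\tfrac{1}{2}b)·g_1 from \tfrac{1}{2}ab + 16a - 9b^{2} + 116b - 134 → 16a - 9b^{2} + 117b - 134
  leading term a: subtract (16)·g_1 from 16a - 9b^{2} + 117b - 134 → -9b^{2} + 117b - 102
  leading term b^{2}: subtract (-9)·g_2 from -9b^{2} + 117b - 102 → 6
  leading term 1: no divisor's leading term divides it; move 6 to the remainder.
  normal form = 6.
The normal form is nonzero, so p ∉ I. Since p minus its normal form lies in I, I + (p) = I + (r) where r = 6; decide whether this ideal is the whole ring.
Here r = 6 is a nonzero constant, hence a unit: 1 ∈ I + (p), the Gröbner basis of I + (p) is {1}, and the enlarged system has no common solution — adjoining p is inconsistent.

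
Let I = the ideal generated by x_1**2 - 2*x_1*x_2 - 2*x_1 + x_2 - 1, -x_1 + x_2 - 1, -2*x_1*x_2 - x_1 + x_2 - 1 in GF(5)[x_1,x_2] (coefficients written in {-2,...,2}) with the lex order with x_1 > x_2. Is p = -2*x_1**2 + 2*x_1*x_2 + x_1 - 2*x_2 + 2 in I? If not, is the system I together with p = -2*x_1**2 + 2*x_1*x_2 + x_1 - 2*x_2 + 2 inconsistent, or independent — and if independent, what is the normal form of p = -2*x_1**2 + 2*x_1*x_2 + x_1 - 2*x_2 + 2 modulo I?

-2*x_1**2 + 2*x_1*x_2 + x_1 - 2*x_2 + 2 lies in I (it reduces to 0).

First compute the reduced Gröbner basis of I by Buchberger's algorithm.
f_1 = x_1**2 - 2*x_1*x_2 - 2*x_1 + x_2 - 1, LT = x_1**2.
f_2 = -x_1 + x_2 - 1, LT = x_1.
f_3 = -2*x_1*x_2 - x_1 + x_2 - 1, LT = x_1*x_2.

S(f_1,f_2): lcm = x_1**2. S = -x_1*x_2 + 2*x_1 + x_2 - 1.
  leading term x_1*x_2: subtract (x_2)·f_2 from -x_1*x_2 + 2*x_1 + x_2 - 1 → 2*x_1 - x_2**2 + 2*x_2 - 1
  leading term x_1: subtract (-2)·f_2 from 2*x_1 - x_2**2 + 2*x_2 - 1 → -x_2**2 - x_2 + 2
  leading term x_2**2: no divisor's leading term divides it; move -x_2**2 to the remainder.
  leading term x_2: no divisor's leading term divides it; move -x_2 to the remainder.
  leading term 1: no divisor's leading term divides it; move 2 to the remainder.
  remainder -x_2**2 - x_2 + 2 ≠ 0; add h_4 = -x_2**2 - x_2 + 2 to the basis.

S(f_1,f_3): lcm = x_1**2*x_2. S = 2*x_1**2 - 2*x_1*x_2**2 + x_1*x_2 + 2*x_1 + x_2**2 - x_2.
  leading term x_1**2: subtract (2)·f_1 from 2*x_1**2 - 2*x_1*x_2**2 + x_1*x_2 + 2*x_1 + x_2**2 - x_2 → -2*x_1*x_2**2 + x_1 + x_2**2 + 2*x_2 + 2
  leading term x_1*x_2**2: subtract (2*x_2**2)·f_2 from -2*x_1*x_2**2 + x_1 + x_2**2 + 2*x_2 + 2 → x_1 - 2*x_2**3 - 2*x_2**2 + 2*x_2 + 2
  leading term x_1: subtract (-1)·f_2 from x_1 - 2*x_2**3 - 2*x_2**2 + 2*x_2 + 2 → -2*x_2**3 - 2*x_2**2 - 2*x_2 + 1
  leading term x_2**3: subtract (2*x_2)·h_4 from -2*x_2**3 - 2*x_2**2 - 2*x_2 + 1 → -x_2 + 1
  leading term x_2: no divisor's leading term divides it; move -x_2 to the remainder.
  leading term 1: no divisor's leading term divides it; move 1 to the remainder.
  remainder -x_2 + 1 ≠ 0; add h_5 = -x_2 + 1 to the basis.

The other S-polynomials (S(f_2,f_3), S(f_1,h_4), S(f_2,h_4), S(f_3,h_4), S(f_1,h_5), S(f_2,h_5), S(f_3,h_5), S(h_4,h_5)) all reduce to 0 modulo the current basis, so we have a Gröbner basis.
Inter-reduce: drop elements whose leading term is divisible by another's, tail-reduce, and make monic.
Reduced Gröbner basis: {x_1, x_2 - 1}.
Label its elements g_1 = x_1, g_2 = x_2 - 1.

Reduce p = -2*x_1**2 + 2*x_1*x_2 + x_1 - 2*x_2 + 2 modulo G:
  leading term x_1**2: subtract (-2*x_1)·g_1 from -2*x_1**2 + 2*x_1*x_2 + x_1 - 2*x_2 + 2 → 2*x_1*x_2 + x_1 - 2*x_2 + 2
  leading term x_1*x_2: subtract (2*x_2)·g_1 from 2*x_1*x_2 + x_1 - 2*x_2 + 2 → x_1 - 2*x_2 + 2
  leading term x_1: subtract (1)·g_1 from x_1 - 2*x_2 + 2 → -2*x_2 + 2
  leading term x_2: subtract (-2)·g_2 from -2*x_2 + 2 → 0
  normal form = 0.
Since the normal form is 0, p ∈ I.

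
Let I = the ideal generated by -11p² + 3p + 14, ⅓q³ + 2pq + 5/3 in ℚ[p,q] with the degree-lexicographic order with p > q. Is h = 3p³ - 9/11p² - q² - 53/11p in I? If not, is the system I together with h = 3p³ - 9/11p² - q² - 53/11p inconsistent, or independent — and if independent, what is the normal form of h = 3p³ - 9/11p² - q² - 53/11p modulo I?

First compute the reduced Gröbner basis of I by Buchberger's algorithm.
f_1 = -11p² + 3p + 14, LT = p².
f_2 = ⅓q³ + 2pq + 5/3, LT = q³.

The S-polynomials (S(f_1,f_2)) all reduce to 0 modulo the current basis, so we have a Gröbner basis.
Inter-reduce: drop elements whose leading term is divisible by another's, tail-reduce, and make monic.
Reduced Gröbner basis: {q³ + 6pq + 5, p² - 3/11p - 14/11}.
Label its elements g_1 = q³ + 6pq + 5, g_2 = p² - 3/11p - 14/11.

Reduce h = 3p³ - 9/11p² - q² - 53/11p modulo G:
  leading term p³: subtract (3p)·g_2 from 3p³ - 9/11p² - q² - 53/11p → -q² - p
  leading term q²: no divisor's leading term divides it; move -q² to the remainder.
  leading term p: no divisor's leading term divides it; move -p to the remainder.
  normal form = -q² - p.
The normal form is nonzero, so h ∉ I. Since h minus its normal form lies in I, I + (h) = I + (r) where r = -q² - p; decide whether this ideal is the whole ring.
Run Buchberger on G together with r (pairs among the g_i already reduce to 0 since G is a Gröbner basis):
g_1 = q³ + 6pq + 5, LT = q³.
g_2 = p² - 3/11p - 14/11, LT = p².
r = -q² - p, LT = q².

S(g_1,r): lcm = q³. S = 5pq + 5.
  leading term pq: no divisor's leading term divides it; move 5pq to the remainder.
  leading term 1: no divisor's leading term divides it; move 5 to the remainder.
  remainder 5pq + 5 ≠ 0; add m_4 = 5pq + 5 to the basis.

S(g_1,m_4): lcm = pq³. S = 6p²q - q² + 5p.
  leading term p²q: subtract (6q)·g_2 from 6p²q - q² + 5p → 18/11pq - q² + 5p + 84/11q
  leading term pq: subtract (18/55)·m_4 from 18/11pq - q² + 5p + 84/11q → -q² + 5p + 84/11q - 18/11
  leading term q²: subtract (1)·r from -q² + 5p + 84/11q - 18/11 → 6p + 84/11q - 18/11
  leading term p: no divisor's leading term divides it; move 6p to the remainder.
  leading term q: no divisor's leading term divides it; move 84/11q to the remainder.
  leading term 1: no divisor's leading term divides it; move -18/11 to the remainder.
  remainder 6p + 84/11q - 18/11 ≠ 0; add m_5 = 6p + 84/11q - 18/11 to the basis.

S(r,m_4): lcm = pq². S = p² - q.
  leading term p²: subtract (1)·g_2 from p² - q → 3/11p - q + 14/11
  leading term p: subtract (1/22)·m_5 from 3/11p - q + 14/11 → -163/121q + 163/121
  leading term q: no divisor's leading term divides it; move -163/121q to the remainder.
  leading term 1: no divisor's leading term divides it; move 163/121 to the remainder.
  remainder -163/121q + 163/121 ≠ 0; add m_6 = -163/121q + 163/121 to the basis.

The other S-polynomials (S(g_1,g_2), S(g_2,r), S(g_2,m_4), S(g_1,m_5), S(g_2,m_5), S(r,m_5), S(m_4,m_5), S(g_1,m_6), S(g_2,m_6), S(r,m_6), S(m_4,m_6), S(m_5,m_6)) all reduce to 0 modulo the current basis, so we have a Gröbner basis.
Inter-reduce: drop elements whose leading term is divisible by another's, tail-reduce, and make monic.
Reduced Gröbner basis: {p + 1, q - 1}.
The reduced Gröbner basis of I + (h) is {p + 1, q - 1} ≠ {1}, a proper ideal, so the enlarged system stays consistent: h is independent of I, with normal form -q² - p.

3p³ - 9/11p² - q² - 53/11p is independent of I; its normal form modulo I is -q² - p.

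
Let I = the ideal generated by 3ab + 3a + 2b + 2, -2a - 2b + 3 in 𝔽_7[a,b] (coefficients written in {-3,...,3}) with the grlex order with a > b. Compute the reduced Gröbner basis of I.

f_1 = 3ab + 3a + 2b + 2, LT = ab.
f_2 = -2a - 2b + 3, LT = a.

S(f_1,f_2): lcm = ab. S = -b² + a + b + 3.
  leading term b²: no divisor's leading term divides it; move -b² to the remainder.
  leading term a: subtract (3)·f_2 from a + b + 3 → 1
  leading term 1: no divisor's leading term divides it; move 1 to the remainder.
  remainder -b² + 1 ≠ 0; add g_3 = -b² + 1 to the basis.

The other S-polynomials (S(f_1,g_3), S(f_2,g_3)) all reduce to 0 modulo the current basis, so we have a Gröbner basis.
Inter-reduce: drop elements whose leading term is divisible by another's, tail-reduce, and make monic.

G = {b² - 1, a + b + 2}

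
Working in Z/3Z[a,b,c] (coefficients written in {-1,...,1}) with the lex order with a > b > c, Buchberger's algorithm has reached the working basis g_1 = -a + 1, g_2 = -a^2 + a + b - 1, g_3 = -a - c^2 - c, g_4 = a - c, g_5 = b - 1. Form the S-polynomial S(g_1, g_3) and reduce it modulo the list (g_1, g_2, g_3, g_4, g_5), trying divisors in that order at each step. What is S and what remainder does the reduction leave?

lcm(LM(g_1), LM(g_3)) = a.
S = (lcm/LT(g_1))·g_1 − (lcm/LT(g_3))·g_3 = -c^2 - c - 1.
Reduce S modulo (g_1, g_2, g_3, g_4, g_5) in that order:
  leading term c^2: no divisor's leading term divides it; move -c^2 to the remainder.
  leading term c: no divisor's leading term divides it; move -c to the remainder.
  leading term 1: no divisor's leading term divides it; move -1 to the remainder.
The remainder -c^2 - c - 1 is nonzero, so it would be added as the next basis element.

S(g_1, g_3) = -c^2 - c - 1; remainder on division = -c^2 - c - 1.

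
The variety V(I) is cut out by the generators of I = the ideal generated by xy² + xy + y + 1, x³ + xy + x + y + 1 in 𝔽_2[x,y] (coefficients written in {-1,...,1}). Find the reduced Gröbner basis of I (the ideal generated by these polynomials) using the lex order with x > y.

G = {x³ + y⁴ + y³ + y² + 1, xy + x + y⁴ + y³ + y² + y, y⁵ + y⁴ + y³ + y² + y + 1}

f_1 = xy² + xy + y + 1, LT = xy².
f_2 = x³ + xy + x + y + 1, LT = x³.

S(f_1,f_2): lcm = x³y². S = x³y + x²y + x² + xy³ + xy² + y³ + y².
  leading term x³y: subtract (y)·f_2 from x³y + x²y + x² + xy³ + xy² + y³ + y² → x²y + x² + xy³ + xy + y³ + y
  leading term x²y: no divisor's leading term divides it; move x²y to the remainder.
  leading term x²: no divisor's leading term divides it; move x² to the remainder.
  leading term xy³: subtract (y)·f_1 from xy³ + xy + y³ + y → xy² + xy + y³ + y²
  leading term xy²: subtract (1)·f_1 from xy² + xy + y³ + y² → y³ + y² + y + 1
  leading term y³: no divisor's leading term divides it; move y³ to the remainder.
  leading term y²: no divisor's leading term divides it; move y² to the remainder.
  leading term y: no divisor's leading term divides it; move y to the remainder.
  leading term 1: no divisor's leading term divides it; move 1 to the remainder.
  remainder x²y + x² + y³ + y² + y + 1 ≠ 0; add g_3 = x²y + x² + y³ + y² + y + 1 to the basis.

S(f_1,g_3): lcm = x²y². S = xy + x + y⁴ + y³ + y² + y.
  leading term xy: no divisor's leading term divides it; move xy to the remainder.
  leading term x: no divisor's leading term divides it; move x to the remainder.
  leading term y⁴: no divisor's leading term divides it; move y⁴ to the remainder.
  leading term y³: no divisor's leading term divides it; move y³ to the remainder.
  leading term y²: no divisor's leading term divides it; move y² to the remainder.
  leading term y: no divisor's leading term divides it; move y to the remainder.
  remainder xy + x + y⁴ + y³ + y² + y ≠ 0; add g_4 = xy + x + y⁴ + y³ + y² + y to the basis.

S(f_2,g_3): lcm = x³y. S = x³ + xy³ + x + y² + y.
  leading term x³: subtract (1)·f_2 from x³ + xy³ + x + y² + y → xy³ + xy + y² + 1
  leading term xy³: subtract (y)·f_1 from xy³ + xy + y² + 1 → xy² + xy + y + 1
  leading term xy²: subtract (1)·f_1 from xy² + xy + y + 1 → 0
  remainder 0.

S(f_1,g_4): lcm = xy². S = y⁵ + y⁴ + y³ + y² + y + 1.
  leading term y⁵: no divisor's leading term divides it; move y⁵ to the remainder.
  leading term y⁴: no divisor's leading term divides it; move y⁴ to the remainder.
  leading term y³: no divisor's leading term divides it; move y³ to the remainder.
  leading term y²: no divisor's leading term divides it; move y² to the remainder.
  leading term y: no divisor's leading term divides it; move y to the remainder.
  leading term 1: no divisor's leading term divides it; move 1 to the remainder.
  remainder y⁵ + y⁴ + y³ + y² + y + 1 ≠ 0; add g_5 = y⁵ + y⁴ + y³ + y² + y + 1 to the basis.

S(f_2,g_4): lcm = x³y. S = x³ + x²y⁴ + x²y³ + x²y² + x²y + xy² + xy + y² + y.
  leading term x³: subtract (1)·f_2 from x³ + x²y⁴ + x²y³ + x²y² + x²y + xy² + xy + y² + y → x²y⁴ + x²y³ + x²y² + x²y + xy² + x + y² + 1
  leading term x²y⁴: subtract (xy²)·f_1 from x²y⁴ + x²y³ + x²y² + x²y + xy² + x + y² + 1 → x²y² + x²y + xy³ + x + y² + 1
  leading term x²y²: subtract (x)·f_1 from x²y² + x²y + xy³ + x + y² + 1 → xy³ + xy + y² + 1
  leading term xy³: subtract (y)·f_1 from xy³ + xy + y² + 1 → xy² + xy + y + 1
  leading term xy²: subtract (1)·f_1 from xy² + xy + y + 1 → 0
  remainder 0.

S(g_3,g_4): lcm = x²y. S = xy⁴ + xy³ + xy² + xy + y³ + y² + y + 1.
  leading term xy⁴: subtract (y²)·f_1 from xy⁴ + xy³ + xy² + xy + y³ + y² + y + 1 → xy² + xy + y + 1
  leading term xy²: subtract (1)·f_1 from xy² + xy + y + 1 → 0
  remainder 0.

S(f_1,g_5): lcm = xy⁵. S = xy³ + xy² + xy + x + y⁴ + y³.
  leading term xy³: subtract (y)·f_1 from xy³ + xy² + xy + x + y⁴ + y³ → xy + x + y⁴ + y³ + y² + y
  leading term xy: subtract (1)·g_4 from xy + x + y⁴ + y³ + y² + y → 0
  remainder 0.

S(f_2,g_5): leading monomials are coprime, so the S-polynomial reduces to 0 (Buchberger's first criterion).
S(g_3,g_5): lcm = x²y⁵. S = x²y³ + x²y² + x²y + x² + y⁷ + y⁶ + y⁵ + y⁴.
  leading term x²y³: subtract (xy)·f_1 from x²y³ + x²y² + x²y + x² + y⁷ + y⁶ + y⁵ + y⁴ → x²y + x² + xy² + xy + y⁷ + y⁶ + y⁵ + y⁴
  leading term x²y: subtract (1)·g_3 from x²y + x² + xy² + xy + y⁷ + y⁶ + y⁵ + y⁴ → xy² + xy + y⁷ + y⁶ + y⁵ + y⁴ + y³ + y² + y + 1
  leading term xy²: subtract (1)·f_1 from xy² + xy + y⁷ + y⁶ + y⁵ + y⁴ + y³ + y² + y + 1 → y⁷ + y⁶ + y⁵ + y⁴ + y³ + y²
  leading term y⁷: subtract (y²)·g_5 from y⁷ + y⁶ + y⁵ + y⁴ + y³ + y² → 0
  remainder 0.

S(g_4,g_5): lcm = xy⁵. S = xy³ + xy² + xy + x + y⁸ + y⁷ + y⁶ + y⁵.
  leading term xy³: subtract (y)·f_1 from xy³ + xy² + xy + x + y⁸ + y⁷ + y⁶ + y⁵ → xy + x + y⁸ + y⁷ + y⁶ + y⁵ + y² + y
  leading term xy: subtract (1)·g_4 from xy + x + y⁸ + y⁷ + y⁶ + y⁵ + y² + y → y⁸ + y⁷ + y⁶ + y⁵ + y⁴ + y³
  leading term y⁸: subtract (y³)·g_5 from y⁸ + y⁷ + y⁶ + y⁵ + y⁴ + y³ → 0
  remainder 0.

Every S-polynomial of the final basis reduces to 0, so we have a Gröbner basis.
Inter-reduce: drop elements whose leading term is divisible by another's, tail-reduce, and make monic.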